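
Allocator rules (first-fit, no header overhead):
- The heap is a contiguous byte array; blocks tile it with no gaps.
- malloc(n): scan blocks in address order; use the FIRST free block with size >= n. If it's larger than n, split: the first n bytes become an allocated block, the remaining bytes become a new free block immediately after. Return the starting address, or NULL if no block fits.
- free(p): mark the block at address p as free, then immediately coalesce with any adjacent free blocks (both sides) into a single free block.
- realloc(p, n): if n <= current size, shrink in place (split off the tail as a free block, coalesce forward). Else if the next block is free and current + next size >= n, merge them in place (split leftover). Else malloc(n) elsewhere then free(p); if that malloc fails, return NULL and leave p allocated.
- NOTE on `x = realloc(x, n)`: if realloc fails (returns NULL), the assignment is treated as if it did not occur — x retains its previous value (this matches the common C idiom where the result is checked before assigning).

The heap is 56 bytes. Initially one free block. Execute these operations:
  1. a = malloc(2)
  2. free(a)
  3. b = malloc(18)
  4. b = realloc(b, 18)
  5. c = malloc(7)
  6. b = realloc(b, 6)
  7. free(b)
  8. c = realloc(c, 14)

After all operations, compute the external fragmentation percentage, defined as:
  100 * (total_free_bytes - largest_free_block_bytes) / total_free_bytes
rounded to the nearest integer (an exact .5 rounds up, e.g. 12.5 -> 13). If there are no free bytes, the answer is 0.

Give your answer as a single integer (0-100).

Op 1: a = malloc(2) -> a = 0; heap: [0-1 ALLOC][2-55 FREE]
Op 2: free(a) -> (freed a); heap: [0-55 FREE]
Op 3: b = malloc(18) -> b = 0; heap: [0-17 ALLOC][18-55 FREE]
Op 4: b = realloc(b, 18) -> b = 0; heap: [0-17 ALLOC][18-55 FREE]
Op 5: c = malloc(7) -> c = 18; heap: [0-17 ALLOC][18-24 ALLOC][25-55 FREE]
Op 6: b = realloc(b, 6) -> b = 0; heap: [0-5 ALLOC][6-17 FREE][18-24 ALLOC][25-55 FREE]
Op 7: free(b) -> (freed b); heap: [0-17 FREE][18-24 ALLOC][25-55 FREE]
Op 8: c = realloc(c, 14) -> c = 18; heap: [0-17 FREE][18-31 ALLOC][32-55 FREE]
Free blocks: [18 24] total_free=42 largest=24 -> 100*(42-24)/42 = 1800/42 ≈ 42.857 -> rounds to 43

Answer: 43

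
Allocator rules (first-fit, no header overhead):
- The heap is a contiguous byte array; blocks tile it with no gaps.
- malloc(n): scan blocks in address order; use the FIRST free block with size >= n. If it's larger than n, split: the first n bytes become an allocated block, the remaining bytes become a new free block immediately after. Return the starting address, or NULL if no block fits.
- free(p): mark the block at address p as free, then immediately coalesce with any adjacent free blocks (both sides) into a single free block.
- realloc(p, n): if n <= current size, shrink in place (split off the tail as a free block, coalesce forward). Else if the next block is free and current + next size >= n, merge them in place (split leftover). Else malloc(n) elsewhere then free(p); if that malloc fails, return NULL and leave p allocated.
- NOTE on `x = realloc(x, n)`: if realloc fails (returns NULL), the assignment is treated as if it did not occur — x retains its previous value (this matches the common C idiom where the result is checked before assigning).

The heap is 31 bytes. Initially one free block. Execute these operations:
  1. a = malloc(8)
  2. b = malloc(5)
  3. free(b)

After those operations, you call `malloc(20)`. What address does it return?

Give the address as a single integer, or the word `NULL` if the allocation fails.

Answer: 8

Derivation:
Op 1: a = malloc(8) -> a = 0; heap: [0-7 ALLOC][8-30 FREE]
Op 2: b = malloc(5) -> b = 8; heap: [0-7 ALLOC][8-12 ALLOC][13-30 FREE]
Op 3: free(b) -> (freed b); heap: [0-7 ALLOC][8-30 FREE]
malloc(20): first-fit scan over [0-7 ALLOC][8-30 FREE] -> 8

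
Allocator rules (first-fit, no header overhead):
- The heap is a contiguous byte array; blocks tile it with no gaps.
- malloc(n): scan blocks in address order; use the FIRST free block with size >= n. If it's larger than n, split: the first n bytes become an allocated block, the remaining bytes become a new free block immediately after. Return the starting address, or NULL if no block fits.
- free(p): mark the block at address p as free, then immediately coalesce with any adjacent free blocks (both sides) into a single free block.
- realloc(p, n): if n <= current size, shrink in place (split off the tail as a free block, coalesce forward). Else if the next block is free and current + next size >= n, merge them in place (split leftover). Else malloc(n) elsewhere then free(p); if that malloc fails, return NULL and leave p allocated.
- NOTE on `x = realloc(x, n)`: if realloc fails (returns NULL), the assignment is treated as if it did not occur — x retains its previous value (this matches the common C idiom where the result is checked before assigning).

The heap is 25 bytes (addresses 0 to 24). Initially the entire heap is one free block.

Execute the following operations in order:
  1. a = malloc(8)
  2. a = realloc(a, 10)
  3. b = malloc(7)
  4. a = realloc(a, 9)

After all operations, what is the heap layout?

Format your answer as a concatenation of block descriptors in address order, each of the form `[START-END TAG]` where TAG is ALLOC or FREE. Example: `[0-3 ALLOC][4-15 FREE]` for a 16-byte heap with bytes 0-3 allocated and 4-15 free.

Answer: [0-8 ALLOC][9-9 FREE][10-16 ALLOC][17-24 FREE]

Derivation:
Op 1: a = malloc(8) -> a = 0; heap: [0-7 ALLOC][8-24 FREE]
Op 2: a = realloc(a, 10) -> a = 0; heap: [0-9 ALLOC][10-24 FREE]
Op 3: b = malloc(7) -> b = 10; heap: [0-9 ALLOC][10-16 ALLOC][17-24 FREE]
Op 4: a = realloc(a, 9) -> a = 0; heap: [0-8 ALLOC][9-9 FREE][10-16 ALLOC][17-24 FREE]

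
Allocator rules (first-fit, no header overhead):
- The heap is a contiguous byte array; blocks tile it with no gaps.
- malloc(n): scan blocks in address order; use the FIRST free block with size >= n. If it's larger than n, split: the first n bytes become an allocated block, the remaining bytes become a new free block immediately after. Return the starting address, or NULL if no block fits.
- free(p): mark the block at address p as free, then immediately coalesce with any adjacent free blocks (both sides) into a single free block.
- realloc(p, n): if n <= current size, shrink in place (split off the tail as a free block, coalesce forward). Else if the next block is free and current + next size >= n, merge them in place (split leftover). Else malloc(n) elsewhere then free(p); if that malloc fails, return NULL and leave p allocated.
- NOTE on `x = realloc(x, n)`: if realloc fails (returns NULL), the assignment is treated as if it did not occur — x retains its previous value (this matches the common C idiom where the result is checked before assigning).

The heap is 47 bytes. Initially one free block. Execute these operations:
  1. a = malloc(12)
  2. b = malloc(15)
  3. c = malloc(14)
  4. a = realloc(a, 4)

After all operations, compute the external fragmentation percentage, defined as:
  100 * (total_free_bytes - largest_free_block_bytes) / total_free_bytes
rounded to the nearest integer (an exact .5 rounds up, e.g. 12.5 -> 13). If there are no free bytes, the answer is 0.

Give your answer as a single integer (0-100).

Answer: 43

Derivation:
Op 1: a = malloc(12) -> a = 0; heap: [0-11 ALLOC][12-46 FREE]
Op 2: b = malloc(15) -> b = 12; heap: [0-11 ALLOC][12-26 ALLOC][27-46 FREE]
Op 3: c = malloc(14) -> c = 27; heap: [0-11 ALLOC][12-26 ALLOC][27-40 ALLOC][41-46 FREE]
Op 4: a = realloc(a, 4) -> a = 0; heap: [0-3 ALLOC][4-11 FREE][12-26 ALLOC][27-40 ALLOC][41-46 FREE]
Free blocks: [8 6] total_free=14 largest=8 -> 100*(14-8)/14 = 600/14 ≈ 42.857 -> rounds to 43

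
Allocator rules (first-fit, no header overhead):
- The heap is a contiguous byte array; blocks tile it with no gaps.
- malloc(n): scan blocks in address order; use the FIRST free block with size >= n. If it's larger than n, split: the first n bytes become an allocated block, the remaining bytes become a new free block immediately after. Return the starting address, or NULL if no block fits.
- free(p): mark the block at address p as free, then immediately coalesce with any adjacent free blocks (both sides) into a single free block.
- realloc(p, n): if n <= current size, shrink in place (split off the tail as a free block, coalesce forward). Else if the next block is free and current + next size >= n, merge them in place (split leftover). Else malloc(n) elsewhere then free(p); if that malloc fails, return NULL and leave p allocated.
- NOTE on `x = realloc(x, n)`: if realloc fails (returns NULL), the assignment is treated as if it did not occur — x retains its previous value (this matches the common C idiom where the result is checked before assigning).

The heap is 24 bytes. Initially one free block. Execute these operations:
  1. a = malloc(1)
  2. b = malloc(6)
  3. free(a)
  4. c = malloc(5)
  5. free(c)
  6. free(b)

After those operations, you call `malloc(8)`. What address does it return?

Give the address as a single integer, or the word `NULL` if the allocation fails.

Answer: 0

Derivation:
Op 1: a = malloc(1) -> a = 0; heap: [0-0 ALLOC][1-23 FREE]
Op 2: b = malloc(6) -> b = 1; heap: [0-0 ALLOC][1-6 ALLOC][7-23 FREE]
Op 3: free(a) -> (freed a); heap: [0-0 FREE][1-6 ALLOC][7-23 FREE]
Op 4: c = malloc(5) -> c = 7; heap: [0-0 FREE][1-6 ALLOC][7-11 ALLOC][12-23 FREE]
Op 5: free(c) -> (freed c); heap: [0-0 FREE][1-6 ALLOC][7-23 FREE]
Op 6: free(b) -> (freed b); heap: [0-23 FREE]
malloc(8): first-fit scan over [0-23 FREE] -> 0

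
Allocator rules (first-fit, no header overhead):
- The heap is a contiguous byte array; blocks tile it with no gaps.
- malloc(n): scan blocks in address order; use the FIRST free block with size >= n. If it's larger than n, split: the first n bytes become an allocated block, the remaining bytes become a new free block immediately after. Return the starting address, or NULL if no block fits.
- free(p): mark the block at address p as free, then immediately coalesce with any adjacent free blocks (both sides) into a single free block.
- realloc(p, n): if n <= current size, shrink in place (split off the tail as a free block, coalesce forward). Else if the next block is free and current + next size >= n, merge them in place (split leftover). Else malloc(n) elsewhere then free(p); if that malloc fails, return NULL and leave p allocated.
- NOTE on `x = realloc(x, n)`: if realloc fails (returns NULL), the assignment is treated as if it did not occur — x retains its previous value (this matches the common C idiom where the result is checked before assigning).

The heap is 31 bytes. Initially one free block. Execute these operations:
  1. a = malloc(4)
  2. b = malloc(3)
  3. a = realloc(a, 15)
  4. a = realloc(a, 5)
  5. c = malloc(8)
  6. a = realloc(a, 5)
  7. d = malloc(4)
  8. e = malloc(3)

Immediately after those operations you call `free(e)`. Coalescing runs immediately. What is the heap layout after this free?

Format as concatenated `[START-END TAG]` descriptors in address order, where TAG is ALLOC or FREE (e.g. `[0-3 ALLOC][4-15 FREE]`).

Answer: [0-3 ALLOC][4-6 ALLOC][7-11 ALLOC][12-19 ALLOC][20-30 FREE]

Derivation:
Op 1: a = malloc(4) -> a = 0; heap: [0-3 ALLOC][4-30 FREE]
Op 2: b = malloc(3) -> b = 4; heap: [0-3 ALLOC][4-6 ALLOC][7-30 FREE]
Op 3: a = realloc(a, 15) -> a = 7; heap: [0-3 FREE][4-6 ALLOC][7-21 ALLOC][22-30 FREE]
Op 4: a = realloc(a, 5) -> a = 7; heap: [0-3 FREE][4-6 ALLOC][7-11 ALLOC][12-30 FREE]
Op 5: c = malloc(8) -> c = 12; heap: [0-3 FREE][4-6 ALLOC][7-11 ALLOC][12-19 ALLOC][20-30 FREE]
Op 6: a = realloc(a, 5) -> a = 7; heap: [0-3 FREE][4-6 ALLOC][7-11 ALLOC][12-19 ALLOC][20-30 FREE]
Op 7: d = malloc(4) -> d = 0; heap: [0-3 ALLOC][4-6 ALLOC][7-11 ALLOC][12-19 ALLOC][20-30 FREE]
Op 8: e = malloc(3) -> e = 20; heap: [0-3 ALLOC][4-6 ALLOC][7-11 ALLOC][12-19 ALLOC][20-22 ALLOC][23-30 FREE]
free(e): e = 20 -> block [20-22 ALLOC]; mark free, coalesce with adjacent free neighbors -> [0-3 ALLOC][4-6 ALLOC][7-11 ALLOC][12-19 ALLOC][20-30 FREE]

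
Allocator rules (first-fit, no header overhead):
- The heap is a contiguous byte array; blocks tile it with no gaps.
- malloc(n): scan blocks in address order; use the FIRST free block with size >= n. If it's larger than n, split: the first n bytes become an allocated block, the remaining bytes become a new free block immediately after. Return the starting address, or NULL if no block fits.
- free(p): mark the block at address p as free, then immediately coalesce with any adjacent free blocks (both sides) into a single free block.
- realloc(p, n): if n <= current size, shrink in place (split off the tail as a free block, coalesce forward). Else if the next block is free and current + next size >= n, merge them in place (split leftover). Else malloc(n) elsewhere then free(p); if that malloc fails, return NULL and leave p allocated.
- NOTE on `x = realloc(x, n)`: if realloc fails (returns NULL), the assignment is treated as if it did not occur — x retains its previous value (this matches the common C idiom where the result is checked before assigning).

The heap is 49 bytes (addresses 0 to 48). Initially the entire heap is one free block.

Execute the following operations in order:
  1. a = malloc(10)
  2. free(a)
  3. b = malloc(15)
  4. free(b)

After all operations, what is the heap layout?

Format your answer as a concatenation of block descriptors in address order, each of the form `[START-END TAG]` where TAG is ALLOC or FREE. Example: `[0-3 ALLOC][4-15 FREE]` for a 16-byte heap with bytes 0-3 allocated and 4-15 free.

Answer: [0-48 FREE]

Derivation:
Op 1: a = malloc(10) -> a = 0; heap: [0-9 ALLOC][10-48 FREE]
Op 2: free(a) -> (freed a); heap: [0-48 FREE]
Op 3: b = malloc(15) -> b = 0; heap: [0-14 ALLOC][15-48 FREE]
Op 4: free(b) -> (freed b); heap: [0-48 FREE]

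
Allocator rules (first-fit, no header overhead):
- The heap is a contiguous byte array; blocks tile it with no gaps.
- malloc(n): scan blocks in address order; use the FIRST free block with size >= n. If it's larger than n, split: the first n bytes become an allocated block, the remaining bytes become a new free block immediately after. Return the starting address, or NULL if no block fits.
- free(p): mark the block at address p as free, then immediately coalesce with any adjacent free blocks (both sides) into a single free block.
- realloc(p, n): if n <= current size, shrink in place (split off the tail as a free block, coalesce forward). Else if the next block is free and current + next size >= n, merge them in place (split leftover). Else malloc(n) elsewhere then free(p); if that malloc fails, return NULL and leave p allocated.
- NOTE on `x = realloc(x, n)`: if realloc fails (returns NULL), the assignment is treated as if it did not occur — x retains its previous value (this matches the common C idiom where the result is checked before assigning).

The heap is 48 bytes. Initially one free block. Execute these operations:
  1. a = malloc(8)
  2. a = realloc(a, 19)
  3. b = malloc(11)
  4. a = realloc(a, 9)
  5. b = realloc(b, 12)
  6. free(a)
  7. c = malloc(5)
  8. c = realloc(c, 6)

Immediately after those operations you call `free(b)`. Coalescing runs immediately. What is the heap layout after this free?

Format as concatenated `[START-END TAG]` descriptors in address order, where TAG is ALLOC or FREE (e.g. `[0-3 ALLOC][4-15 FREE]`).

Op 1: a = malloc(8) -> a = 0; heap: [0-7 ALLOC][8-47 FREE]
Op 2: a = realloc(a, 19) -> a = 0; heap: [0-18 ALLOC][19-47 FREE]
Op 3: b = malloc(11) -> b = 19; heap: [0-18 ALLOC][19-29 ALLOC][30-47 FREE]
Op 4: a = realloc(a, 9) -> a = 0; heap: [0-8 ALLOC][9-18 FREE][19-29 ALLOC][30-47 FREE]
Op 5: b = realloc(b, 12) -> b = 19; heap: [0-8 ALLOC][9-18 FREE][19-30 ALLOC][31-47 FREE]
Op 6: free(a) -> (freed a); heap: [0-18 FREE][19-30 ALLOC][31-47 FREE]
Op 7: c = malloc(5) -> c = 0; heap: [0-4 ALLOC][5-18 FREE][19-30 ALLOC][31-47 FREE]
Op 8: c = realloc(c, 6) -> c = 0; heap: [0-5 ALLOC][6-18 FREE][19-30 ALLOC][31-47 FREE]
free(b): b = 19 -> block [19-30 ALLOC]; mark free, coalesce with adjacent free neighbors -> [0-5 ALLOC][6-47 FREE]

Answer: [0-5 ALLOC][6-47 FREE]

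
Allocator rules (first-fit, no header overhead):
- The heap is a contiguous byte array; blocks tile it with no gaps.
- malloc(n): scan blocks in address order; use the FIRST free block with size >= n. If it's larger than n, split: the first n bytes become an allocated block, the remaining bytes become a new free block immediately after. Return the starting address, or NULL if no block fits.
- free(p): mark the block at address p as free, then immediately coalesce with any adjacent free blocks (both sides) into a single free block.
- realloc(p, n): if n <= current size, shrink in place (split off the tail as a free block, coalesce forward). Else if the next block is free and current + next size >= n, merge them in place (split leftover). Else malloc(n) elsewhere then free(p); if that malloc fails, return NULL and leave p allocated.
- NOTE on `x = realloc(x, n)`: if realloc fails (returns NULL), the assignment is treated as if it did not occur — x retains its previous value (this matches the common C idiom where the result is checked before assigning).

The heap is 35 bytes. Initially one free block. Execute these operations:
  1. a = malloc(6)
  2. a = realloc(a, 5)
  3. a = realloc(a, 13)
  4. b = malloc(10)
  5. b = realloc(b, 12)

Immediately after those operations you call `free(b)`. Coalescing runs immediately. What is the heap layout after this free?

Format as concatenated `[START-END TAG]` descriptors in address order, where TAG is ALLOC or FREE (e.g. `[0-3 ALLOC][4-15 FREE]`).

Answer: [0-12 ALLOC][13-34 FREE]

Derivation:
Op 1: a = malloc(6) -> a = 0; heap: [0-5 ALLOC][6-34 FREE]
Op 2: a = realloc(a, 5) -> a = 0; heap: [0-4 ALLOC][5-34 FREE]
Op 3: a = realloc(a, 13) -> a = 0; heap: [0-12 ALLOC][13-34 FREE]
Op 4: b = malloc(10) -> b = 13; heap: [0-12 ALLOC][13-22 ALLOC][23-34 FREE]
Op 5: b = realloc(b, 12) -> b = 13; heap: [0-12 ALLOC][13-24 ALLOC][25-34 FREE]
free(b): b = 13 -> block [13-24 ALLOC]; mark free, coalesce with adjacent free neighbors -> [0-12 ALLOC][13-34 FREE]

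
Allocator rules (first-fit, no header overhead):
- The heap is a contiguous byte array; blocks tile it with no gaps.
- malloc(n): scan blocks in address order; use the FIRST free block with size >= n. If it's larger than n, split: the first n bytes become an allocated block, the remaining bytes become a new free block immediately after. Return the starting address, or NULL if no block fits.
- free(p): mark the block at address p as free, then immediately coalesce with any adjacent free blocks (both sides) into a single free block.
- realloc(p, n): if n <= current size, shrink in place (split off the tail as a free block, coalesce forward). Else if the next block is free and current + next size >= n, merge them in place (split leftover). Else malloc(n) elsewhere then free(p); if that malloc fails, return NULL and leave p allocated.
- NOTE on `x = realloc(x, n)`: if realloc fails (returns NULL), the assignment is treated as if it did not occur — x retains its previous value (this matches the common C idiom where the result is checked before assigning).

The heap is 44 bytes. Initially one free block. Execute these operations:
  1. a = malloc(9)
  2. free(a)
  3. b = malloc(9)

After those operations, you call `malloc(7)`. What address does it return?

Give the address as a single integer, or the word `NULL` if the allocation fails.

Op 1: a = malloc(9) -> a = 0; heap: [0-8 ALLOC][9-43 FREE]
Op 2: free(a) -> (freed a); heap: [0-43 FREE]
Op 3: b = malloc(9) -> b = 0; heap: [0-8 ALLOC][9-43 FREE]
malloc(7): first-fit scan over [0-8 ALLOC][9-43 FREE] -> 9

Answer: 9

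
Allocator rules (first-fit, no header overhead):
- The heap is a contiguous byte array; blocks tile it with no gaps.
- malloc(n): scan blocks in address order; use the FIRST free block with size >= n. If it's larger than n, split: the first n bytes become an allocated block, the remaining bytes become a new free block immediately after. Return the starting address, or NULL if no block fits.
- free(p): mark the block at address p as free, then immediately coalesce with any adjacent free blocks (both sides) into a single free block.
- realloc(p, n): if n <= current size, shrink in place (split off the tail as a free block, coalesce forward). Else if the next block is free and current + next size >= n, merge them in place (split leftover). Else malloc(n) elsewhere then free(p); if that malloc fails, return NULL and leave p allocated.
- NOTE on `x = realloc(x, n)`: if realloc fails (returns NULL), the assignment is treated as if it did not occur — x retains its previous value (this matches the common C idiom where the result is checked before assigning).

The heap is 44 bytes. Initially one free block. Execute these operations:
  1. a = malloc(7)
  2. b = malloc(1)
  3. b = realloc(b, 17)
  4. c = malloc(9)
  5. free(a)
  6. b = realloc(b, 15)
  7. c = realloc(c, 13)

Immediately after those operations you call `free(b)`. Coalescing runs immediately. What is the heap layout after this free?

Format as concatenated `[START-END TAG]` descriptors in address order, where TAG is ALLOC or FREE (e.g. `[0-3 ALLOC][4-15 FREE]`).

Answer: [0-23 FREE][24-36 ALLOC][37-43 FREE]

Derivation:
Op 1: a = malloc(7) -> a = 0; heap: [0-6 ALLOC][7-43 FREE]
Op 2: b = malloc(1) -> b = 7; heap: [0-6 ALLOC][7-7 ALLOC][8-43 FREE]
Op 3: b = realloc(b, 17) -> b = 7; heap: [0-6 ALLOC][7-23 ALLOC][24-43 FREE]
Op 4: c = malloc(9) -> c = 24; heap: [0-6 ALLOC][7-23 ALLOC][24-32 ALLOC][33-43 FREE]
Op 5: free(a) -> (freed a); heap: [0-6 FREE][7-23 ALLOC][24-32 ALLOC][33-43 FREE]
Op 6: b = realloc(b, 15) -> b = 7; heap: [0-6 FREE][7-21 ALLOC][22-23 FREE][24-32 ALLOC][33-43 FREE]
Op 7: c = realloc(c, 13) -> c = 24; heap: [0-6 FREE][7-21 ALLOC][22-23 FREE][24-36 ALLOC][37-43 FREE]
free(b): b = 7 -> block [7-21 ALLOC]; mark free, coalesce with adjacent free neighbors -> [0-23 FREE][24-36 ALLOC][37-43 FREE]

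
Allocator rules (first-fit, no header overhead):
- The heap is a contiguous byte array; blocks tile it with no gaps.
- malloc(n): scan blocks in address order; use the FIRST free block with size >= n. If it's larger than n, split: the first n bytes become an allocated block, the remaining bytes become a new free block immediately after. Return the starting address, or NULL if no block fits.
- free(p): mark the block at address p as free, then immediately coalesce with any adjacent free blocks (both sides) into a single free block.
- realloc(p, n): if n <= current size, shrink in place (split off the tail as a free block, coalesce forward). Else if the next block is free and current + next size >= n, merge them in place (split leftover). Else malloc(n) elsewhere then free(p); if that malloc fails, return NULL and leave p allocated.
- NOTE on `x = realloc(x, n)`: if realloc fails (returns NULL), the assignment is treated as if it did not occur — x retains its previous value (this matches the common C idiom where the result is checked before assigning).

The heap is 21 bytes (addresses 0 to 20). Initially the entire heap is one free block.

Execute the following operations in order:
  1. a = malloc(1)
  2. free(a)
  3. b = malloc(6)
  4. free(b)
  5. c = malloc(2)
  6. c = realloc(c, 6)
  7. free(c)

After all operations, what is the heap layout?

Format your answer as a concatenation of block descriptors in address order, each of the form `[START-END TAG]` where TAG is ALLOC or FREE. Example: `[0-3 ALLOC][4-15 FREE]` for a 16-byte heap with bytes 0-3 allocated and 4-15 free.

Op 1: a = malloc(1) -> a = 0; heap: [0-0 ALLOC][1-20 FREE]
Op 2: free(a) -> (freed a); heap: [0-20 FREE]
Op 3: b = malloc(6) -> b = 0; heap: [0-5 ALLOC][6-20 FREE]
Op 4: free(b) -> (freed b); heap: [0-20 FREE]
Op 5: c = malloc(2) -> c = 0; heap: [0-1 ALLOC][2-20 FREE]
Op 6: c = realloc(c, 6) -> c = 0; heap: [0-5 ALLOC][6-20 FREE]
Op 7: free(c) -> (freed c); heap: [0-20 FREE]

Answer: [0-20 FREE]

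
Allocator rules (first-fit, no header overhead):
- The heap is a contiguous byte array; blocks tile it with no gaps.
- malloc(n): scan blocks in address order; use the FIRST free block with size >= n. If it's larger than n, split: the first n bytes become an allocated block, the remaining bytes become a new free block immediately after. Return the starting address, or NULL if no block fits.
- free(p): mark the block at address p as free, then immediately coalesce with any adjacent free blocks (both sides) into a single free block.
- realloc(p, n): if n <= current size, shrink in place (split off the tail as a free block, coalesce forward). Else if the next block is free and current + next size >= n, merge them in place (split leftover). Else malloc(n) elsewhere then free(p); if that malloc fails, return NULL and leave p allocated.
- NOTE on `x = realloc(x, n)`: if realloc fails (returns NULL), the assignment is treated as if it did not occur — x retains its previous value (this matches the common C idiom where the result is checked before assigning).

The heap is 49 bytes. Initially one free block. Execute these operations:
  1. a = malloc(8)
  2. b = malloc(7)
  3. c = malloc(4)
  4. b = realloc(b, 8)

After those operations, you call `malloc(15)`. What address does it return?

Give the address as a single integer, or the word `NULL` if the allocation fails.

Op 1: a = malloc(8) -> a = 0; heap: [0-7 ALLOC][8-48 FREE]
Op 2: b = malloc(7) -> b = 8; heap: [0-7 ALLOC][8-14 ALLOC][15-48 FREE]
Op 3: c = malloc(4) -> c = 15; heap: [0-7 ALLOC][8-14 ALLOC][15-18 ALLOC][19-48 FREE]
Op 4: b = realloc(b, 8) -> b = 19; heap: [0-7 ALLOC][8-14 FREE][15-18 ALLOC][19-26 ALLOC][27-48 FREE]
malloc(15): first-fit scan over [0-7 ALLOC][8-14 FREE][15-18 ALLOC][19-26 ALLOC][27-48 FREE] -> 27

Answer: 27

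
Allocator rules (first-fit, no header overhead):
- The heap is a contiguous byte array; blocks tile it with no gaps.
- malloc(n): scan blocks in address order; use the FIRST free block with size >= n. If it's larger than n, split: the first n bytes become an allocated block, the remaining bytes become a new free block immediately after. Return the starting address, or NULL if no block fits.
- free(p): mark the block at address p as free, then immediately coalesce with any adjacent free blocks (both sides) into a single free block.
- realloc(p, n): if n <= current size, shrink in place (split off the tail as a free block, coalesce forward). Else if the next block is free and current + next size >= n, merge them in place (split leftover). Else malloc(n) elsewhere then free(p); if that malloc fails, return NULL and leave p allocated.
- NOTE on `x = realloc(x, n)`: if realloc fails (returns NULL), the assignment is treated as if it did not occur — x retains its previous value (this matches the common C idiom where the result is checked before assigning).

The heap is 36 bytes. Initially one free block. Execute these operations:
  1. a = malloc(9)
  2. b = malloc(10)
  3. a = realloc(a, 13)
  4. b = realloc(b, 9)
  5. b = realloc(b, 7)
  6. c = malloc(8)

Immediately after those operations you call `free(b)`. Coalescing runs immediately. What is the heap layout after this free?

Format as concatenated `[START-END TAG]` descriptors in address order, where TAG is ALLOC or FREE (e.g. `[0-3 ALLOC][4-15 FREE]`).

Op 1: a = malloc(9) -> a = 0; heap: [0-8 ALLOC][9-35 FREE]
Op 2: b = malloc(10) -> b = 9; heap: [0-8 ALLOC][9-18 ALLOC][19-35 FREE]
Op 3: a = realloc(a, 13) -> a = 19; heap: [0-8 FREE][9-18 ALLOC][19-31 ALLOC][32-35 FREE]
Op 4: b = realloc(b, 9) -> b = 9; heap: [0-8 FREE][9-17 ALLOC][18-18 FREE][19-31 ALLOC][32-35 FREE]
Op 5: b = realloc(b, 7) -> b = 9; heap: [0-8 FREE][9-15 ALLOC][16-18 FREE][19-31 ALLOC][32-35 FREE]
Op 6: c = malloc(8) -> c = 0; heap: [0-7 ALLOC][8-8 FREE][9-15 ALLOC][16-18 FREE][19-31 ALLOC][32-35 FREE]
free(b): b = 9 -> block [9-15 ALLOC]; mark free, coalesce with adjacent free neighbors -> [0-7 ALLOC][8-18 FREE][19-31 ALLOC][32-35 FREE]

Answer: [0-7 ALLOC][8-18 FREE][19-31 ALLOC][32-35 FREE]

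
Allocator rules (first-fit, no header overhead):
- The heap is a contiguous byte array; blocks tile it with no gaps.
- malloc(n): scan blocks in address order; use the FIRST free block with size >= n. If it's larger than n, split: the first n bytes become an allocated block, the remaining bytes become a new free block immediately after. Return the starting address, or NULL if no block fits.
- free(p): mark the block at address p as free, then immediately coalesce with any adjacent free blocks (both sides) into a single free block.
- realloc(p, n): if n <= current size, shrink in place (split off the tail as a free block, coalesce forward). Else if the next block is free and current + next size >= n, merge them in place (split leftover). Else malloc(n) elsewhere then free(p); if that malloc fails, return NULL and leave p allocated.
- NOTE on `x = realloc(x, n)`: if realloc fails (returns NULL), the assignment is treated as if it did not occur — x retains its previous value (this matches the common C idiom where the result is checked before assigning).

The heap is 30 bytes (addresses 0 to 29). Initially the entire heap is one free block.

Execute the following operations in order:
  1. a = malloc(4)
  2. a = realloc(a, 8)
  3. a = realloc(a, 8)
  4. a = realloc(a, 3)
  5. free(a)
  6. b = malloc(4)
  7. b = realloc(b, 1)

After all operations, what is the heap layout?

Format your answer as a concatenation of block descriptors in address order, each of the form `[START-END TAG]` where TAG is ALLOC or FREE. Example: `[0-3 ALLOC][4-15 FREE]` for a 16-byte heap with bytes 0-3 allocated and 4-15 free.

Answer: [0-0 ALLOC][1-29 FREE]

Derivation:
Op 1: a = malloc(4) -> a = 0; heap: [0-3 ALLOC][4-29 FREE]
Op 2: a = realloc(a, 8) -> a = 0; heap: [0-7 ALLOC][8-29 FREE]
Op 3: a = realloc(a, 8) -> a = 0; heap: [0-7 ALLOC][8-29 FREE]
Op 4: a = realloc(a, 3) -> a = 0; heap: [0-2 ALLOC][3-29 FREE]
Op 5: free(a) -> (freed a); heap: [0-29 FREE]
Op 6: b = malloc(4) -> b = 0; heap: [0-3 ALLOC][4-29 FREE]
Op 7: b = realloc(b, 1) -> b = 0; heap: [0-0 ALLOC][1-29 FREE]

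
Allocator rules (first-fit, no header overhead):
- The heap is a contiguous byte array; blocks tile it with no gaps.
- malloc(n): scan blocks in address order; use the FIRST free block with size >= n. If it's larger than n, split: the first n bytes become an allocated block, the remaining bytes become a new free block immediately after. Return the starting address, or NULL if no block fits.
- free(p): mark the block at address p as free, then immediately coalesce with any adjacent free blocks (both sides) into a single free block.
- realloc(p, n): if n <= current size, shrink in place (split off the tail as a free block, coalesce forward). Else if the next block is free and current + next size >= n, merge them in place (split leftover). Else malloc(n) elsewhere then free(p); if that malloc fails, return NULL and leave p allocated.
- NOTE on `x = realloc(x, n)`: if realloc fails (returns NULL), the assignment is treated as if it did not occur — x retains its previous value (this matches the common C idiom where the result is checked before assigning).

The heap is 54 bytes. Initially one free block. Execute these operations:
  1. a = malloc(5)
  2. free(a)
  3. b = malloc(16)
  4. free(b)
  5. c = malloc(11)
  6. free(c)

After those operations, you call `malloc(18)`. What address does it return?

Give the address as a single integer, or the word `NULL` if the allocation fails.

Answer: 0

Derivation:
Op 1: a = malloc(5) -> a = 0; heap: [0-4 ALLOC][5-53 FREE]
Op 2: free(a) -> (freed a); heap: [0-53 FREE]
Op 3: b = malloc(16) -> b = 0; heap: [0-15 ALLOC][16-53 FREE]
Op 4: free(b) -> (freed b); heap: [0-53 FREE]
Op 5: c = malloc(11) -> c = 0; heap: [0-10 ALLOC][11-53 FREE]
Op 6: free(c) -> (freed c); heap: [0-53 FREE]
malloc(18): first-fit scan over [0-53 FREE] -> 0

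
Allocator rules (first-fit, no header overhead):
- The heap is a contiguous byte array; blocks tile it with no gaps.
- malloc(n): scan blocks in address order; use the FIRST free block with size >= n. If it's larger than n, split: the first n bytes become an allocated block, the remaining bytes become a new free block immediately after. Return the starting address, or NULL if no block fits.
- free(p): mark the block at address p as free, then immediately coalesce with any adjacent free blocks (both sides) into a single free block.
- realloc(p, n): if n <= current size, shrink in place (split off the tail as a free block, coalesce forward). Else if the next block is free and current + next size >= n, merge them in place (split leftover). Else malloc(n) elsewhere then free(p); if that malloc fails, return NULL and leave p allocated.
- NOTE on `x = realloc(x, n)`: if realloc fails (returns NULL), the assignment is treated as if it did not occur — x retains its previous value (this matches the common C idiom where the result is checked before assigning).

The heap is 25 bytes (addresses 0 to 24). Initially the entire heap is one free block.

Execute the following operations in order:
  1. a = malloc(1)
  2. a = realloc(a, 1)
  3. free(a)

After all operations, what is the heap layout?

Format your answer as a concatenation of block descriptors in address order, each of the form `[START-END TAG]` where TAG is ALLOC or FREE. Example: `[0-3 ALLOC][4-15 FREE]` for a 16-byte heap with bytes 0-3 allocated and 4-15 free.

Answer: [0-24 FREE]

Derivation:
Op 1: a = malloc(1) -> a = 0; heap: [0-0 ALLOC][1-24 FREE]
Op 2: a = realloc(a, 1) -> a = 0; heap: [0-0 ALLOC][1-24 FREE]
Op 3: free(a) -> (freed a); heap: [0-24 FREE]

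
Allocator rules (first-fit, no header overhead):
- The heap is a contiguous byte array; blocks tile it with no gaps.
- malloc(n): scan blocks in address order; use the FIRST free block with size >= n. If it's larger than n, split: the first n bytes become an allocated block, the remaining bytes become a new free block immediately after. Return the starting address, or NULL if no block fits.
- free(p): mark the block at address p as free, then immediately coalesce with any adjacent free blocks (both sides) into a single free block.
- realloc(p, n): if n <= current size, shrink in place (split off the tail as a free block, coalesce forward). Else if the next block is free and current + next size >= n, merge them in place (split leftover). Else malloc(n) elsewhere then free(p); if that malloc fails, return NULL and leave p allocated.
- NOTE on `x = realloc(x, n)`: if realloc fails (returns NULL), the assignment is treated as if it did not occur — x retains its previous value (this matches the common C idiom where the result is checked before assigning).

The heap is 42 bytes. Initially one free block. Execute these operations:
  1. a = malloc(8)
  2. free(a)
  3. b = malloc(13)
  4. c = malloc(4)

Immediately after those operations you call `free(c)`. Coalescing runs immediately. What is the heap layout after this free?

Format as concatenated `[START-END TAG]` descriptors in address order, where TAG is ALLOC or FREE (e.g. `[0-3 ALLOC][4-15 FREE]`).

Op 1: a = malloc(8) -> a = 0; heap: [0-7 ALLOC][8-41 FREE]
Op 2: free(a) -> (freed a); heap: [0-41 FREE]
Op 3: b = malloc(13) -> b = 0; heap: [0-12 ALLOC][13-41 FREE]
Op 4: c = malloc(4) -> c = 13; heap: [0-12 ALLOC][13-16 ALLOC][17-41 FREE]
free(c): c = 13 -> block [13-16 ALLOC]; mark free, coalesce with adjacent free neighbors -> [0-12 ALLOC][13-41 FREE]

Answer: [0-12 ALLOC][13-41 FREE]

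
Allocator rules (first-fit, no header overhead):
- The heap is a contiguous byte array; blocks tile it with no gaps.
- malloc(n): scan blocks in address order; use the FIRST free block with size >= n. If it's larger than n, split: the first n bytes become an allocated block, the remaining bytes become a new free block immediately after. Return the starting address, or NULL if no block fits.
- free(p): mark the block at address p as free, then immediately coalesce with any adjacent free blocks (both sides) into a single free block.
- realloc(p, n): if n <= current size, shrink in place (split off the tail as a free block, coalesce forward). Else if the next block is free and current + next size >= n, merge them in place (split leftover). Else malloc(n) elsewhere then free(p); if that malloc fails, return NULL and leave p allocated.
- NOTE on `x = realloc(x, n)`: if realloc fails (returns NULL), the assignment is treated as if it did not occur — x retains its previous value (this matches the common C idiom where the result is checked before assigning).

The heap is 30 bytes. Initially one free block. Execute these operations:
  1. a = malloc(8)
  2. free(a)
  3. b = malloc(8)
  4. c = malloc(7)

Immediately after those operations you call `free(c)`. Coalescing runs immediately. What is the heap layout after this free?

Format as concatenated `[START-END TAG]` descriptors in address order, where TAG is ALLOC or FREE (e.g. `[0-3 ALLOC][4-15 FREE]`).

Answer: [0-7 ALLOC][8-29 FREE]

Derivation:
Op 1: a = malloc(8) -> a = 0; heap: [0-7 ALLOC][8-29 FREE]
Op 2: free(a) -> (freed a); heap: [0-29 FREE]
Op 3: b = malloc(8) -> b = 0; heap: [0-7 ALLOC][8-29 FREE]
Op 4: c = malloc(7) -> c = 8; heap: [0-7 ALLOC][8-14 ALLOC][15-29 FREE]
free(c): c = 8 -> block [8-14 ALLOC]; mark free, coalesce with adjacent free neighbors -> [0-7 ALLOC][8-29 FREE]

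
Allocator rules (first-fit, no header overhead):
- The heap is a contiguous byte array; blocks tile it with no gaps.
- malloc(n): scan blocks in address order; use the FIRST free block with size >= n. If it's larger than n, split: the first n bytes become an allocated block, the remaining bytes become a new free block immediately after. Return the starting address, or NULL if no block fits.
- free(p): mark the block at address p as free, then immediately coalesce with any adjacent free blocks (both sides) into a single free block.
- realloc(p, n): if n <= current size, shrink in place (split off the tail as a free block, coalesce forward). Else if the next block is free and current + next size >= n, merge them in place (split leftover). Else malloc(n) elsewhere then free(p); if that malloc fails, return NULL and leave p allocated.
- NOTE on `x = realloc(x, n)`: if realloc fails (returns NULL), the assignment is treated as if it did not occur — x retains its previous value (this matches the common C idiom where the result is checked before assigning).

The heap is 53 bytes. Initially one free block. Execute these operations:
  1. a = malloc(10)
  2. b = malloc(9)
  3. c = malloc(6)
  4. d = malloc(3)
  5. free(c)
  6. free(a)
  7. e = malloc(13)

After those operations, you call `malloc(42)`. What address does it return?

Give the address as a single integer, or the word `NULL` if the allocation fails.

Op 1: a = malloc(10) -> a = 0; heap: [0-9 ALLOC][10-52 FREE]
Op 2: b = malloc(9) -> b = 10; heap: [0-9 ALLOC][10-18 ALLOC][19-52 FREE]
Op 3: c = malloc(6) -> c = 19; heap: [0-9 ALLOC][10-18 ALLOC][19-24 ALLOC][25-52 FREE]
Op 4: d = malloc(3) -> d = 25; heap: [0-9 ALLOC][10-18 ALLOC][19-24 ALLOC][25-27 ALLOC][28-52 FREE]
Op 5: free(c) -> (freed c); heap: [0-9 ALLOC][10-18 ALLOC][19-24 FREE][25-27 ALLOC][28-52 FREE]
Op 6: free(a) -> (freed a); heap: [0-9 FREE][10-18 ALLOC][19-24 FREE][25-27 ALLOC][28-52 FREE]
Op 7: e = malloc(13) -> e = 28; heap: [0-9 FREE][10-18 ALLOC][19-24 FREE][25-27 ALLOC][28-40 ALLOC][41-52 FREE]
malloc(42): first-fit scan over [0-9 FREE][10-18 ALLOC][19-24 FREE][25-27 ALLOC][28-40 ALLOC][41-52 FREE] -> NULL

Answer: NULL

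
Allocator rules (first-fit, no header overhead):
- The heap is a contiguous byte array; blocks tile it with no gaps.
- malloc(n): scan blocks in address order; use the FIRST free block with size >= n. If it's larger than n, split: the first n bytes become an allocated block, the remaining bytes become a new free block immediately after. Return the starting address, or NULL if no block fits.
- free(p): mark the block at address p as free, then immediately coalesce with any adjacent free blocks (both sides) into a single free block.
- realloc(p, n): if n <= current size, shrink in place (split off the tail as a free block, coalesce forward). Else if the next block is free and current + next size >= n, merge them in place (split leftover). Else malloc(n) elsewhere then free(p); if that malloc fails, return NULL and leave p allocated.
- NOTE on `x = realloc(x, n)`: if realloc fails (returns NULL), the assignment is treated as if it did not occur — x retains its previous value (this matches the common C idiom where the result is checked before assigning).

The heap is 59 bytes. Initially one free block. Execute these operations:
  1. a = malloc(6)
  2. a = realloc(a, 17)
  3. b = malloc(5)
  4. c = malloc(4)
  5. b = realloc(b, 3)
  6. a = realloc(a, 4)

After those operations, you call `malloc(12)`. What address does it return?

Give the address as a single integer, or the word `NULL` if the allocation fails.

Op 1: a = malloc(6) -> a = 0; heap: [0-5 ALLOC][6-58 FREE]
Op 2: a = realloc(a, 17) -> a = 0; heap: [0-16 ALLOC][17-58 FREE]
Op 3: b = malloc(5) -> b = 17; heap: [0-16 ALLOC][17-21 ALLOC][22-58 FREE]
Op 4: c = malloc(4) -> c = 22; heap: [0-16 ALLOC][17-21 ALLOC][22-25 ALLOC][26-58 FREE]
Op 5: b = realloc(b, 3) -> b = 17; heap: [0-16 ALLOC][17-19 ALLOC][20-21 FREE][22-25 ALLOC][26-58 FREE]
Op 6: a = realloc(a, 4) -> a = 0; heap: [0-3 ALLOC][4-16 FREE][17-19 ALLOC][20-21 FREE][22-25 ALLOC][26-58 FREE]
malloc(12): first-fit scan over [0-3 ALLOC][4-16 FREE][17-19 ALLOC][20-21 FREE][22-25 ALLOC][26-58 FREE] -> 4

Answer: 4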